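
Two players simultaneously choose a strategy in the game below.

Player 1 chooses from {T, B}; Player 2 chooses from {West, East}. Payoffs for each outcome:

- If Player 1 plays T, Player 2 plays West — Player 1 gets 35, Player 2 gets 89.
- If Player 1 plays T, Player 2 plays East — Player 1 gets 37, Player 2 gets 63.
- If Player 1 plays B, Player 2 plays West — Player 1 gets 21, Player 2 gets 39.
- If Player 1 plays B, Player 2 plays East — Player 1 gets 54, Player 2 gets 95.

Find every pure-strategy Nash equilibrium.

For each strategy profile, look for a profitable unilateral deviation.
(T, West): Player 1 gets 35, best alternative 21; Player 2 gets 89, best alternative 63. No profitable deviation — NE.
(T, East): Player 1 can switch to B (37 → 54). Not NE.
(B, West): Player 1 can switch to T (21 → 35). Not NE.
(B, East): Player 1 gets 54, best alternative 37; Player 2 gets 95, best alternative 39. No profitable deviation — NE.

Pure-strategy Nash equilibria: (T, West) and (B, East)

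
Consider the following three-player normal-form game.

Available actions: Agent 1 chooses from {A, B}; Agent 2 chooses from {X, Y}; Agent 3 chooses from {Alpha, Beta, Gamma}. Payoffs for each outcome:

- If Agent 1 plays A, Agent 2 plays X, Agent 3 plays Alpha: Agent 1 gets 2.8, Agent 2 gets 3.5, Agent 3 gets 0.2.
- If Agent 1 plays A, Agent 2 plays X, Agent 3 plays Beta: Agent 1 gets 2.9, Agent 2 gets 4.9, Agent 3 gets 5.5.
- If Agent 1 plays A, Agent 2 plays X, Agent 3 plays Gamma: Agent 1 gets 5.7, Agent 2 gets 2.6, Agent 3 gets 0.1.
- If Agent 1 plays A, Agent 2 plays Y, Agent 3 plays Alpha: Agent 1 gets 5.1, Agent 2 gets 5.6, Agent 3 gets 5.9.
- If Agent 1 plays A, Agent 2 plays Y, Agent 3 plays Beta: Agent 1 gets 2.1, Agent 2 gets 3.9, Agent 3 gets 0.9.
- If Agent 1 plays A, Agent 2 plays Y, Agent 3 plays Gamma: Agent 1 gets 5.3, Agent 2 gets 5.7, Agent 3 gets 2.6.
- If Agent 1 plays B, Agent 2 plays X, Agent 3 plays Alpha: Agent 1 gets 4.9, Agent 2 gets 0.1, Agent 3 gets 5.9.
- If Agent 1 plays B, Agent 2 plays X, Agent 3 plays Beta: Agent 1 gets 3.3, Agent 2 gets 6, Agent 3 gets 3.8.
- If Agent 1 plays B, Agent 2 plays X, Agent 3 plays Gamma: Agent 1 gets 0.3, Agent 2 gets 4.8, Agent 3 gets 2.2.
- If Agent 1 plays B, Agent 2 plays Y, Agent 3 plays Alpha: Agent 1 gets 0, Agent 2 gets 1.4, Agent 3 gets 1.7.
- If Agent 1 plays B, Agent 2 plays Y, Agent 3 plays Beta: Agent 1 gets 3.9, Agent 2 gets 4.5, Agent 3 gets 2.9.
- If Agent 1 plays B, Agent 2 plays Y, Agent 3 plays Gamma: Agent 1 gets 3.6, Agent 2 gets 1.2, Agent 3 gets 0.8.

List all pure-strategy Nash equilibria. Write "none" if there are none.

The unique pure-strategy Nash equilibrium is (A, Y, Alpha).

Agent 1 against (X, Alpha): payoffs 2.8, 4.9 → best response B.
Agent 1 against (X, Beta): payoffs 2.9, 3.3 → best response B.
Agent 1 against (X, Gamma): payoffs 5.7, 0.3 → best response A.
Agent 1 against (Y, Alpha): payoffs 5.1, 0 → best response A.
Agent 1 against (Y, Beta): payoffs 2.1, 3.9 → best response B.
Agent 1 against (Y, Gamma): payoffs 5.3, 3.6 → best response A.
Agent 2 against (A, Alpha): payoffs 3.5, 5.6 → best response Y.
Agent 2 against (A, Beta): payoffs 4.9, 3.9 → best response X.
Agent 2 against (A, Gamma): payoffs 2.6, 5.7 → best response Y.
Agent 2 against (B, Alpha): payoffs 0.1, 1.4 → best response Y.
Agent 2 against (B, Beta): payoffs 6, 4.5 → best response X.
Agent 2 against (B, Gamma): payoffs 4.8, 1.2 → best response X.
Agent 3 against (A, X): payoffs 0.2, 5.5, 0.1 → best response Beta.
Agent 3 against (A, Y): payoffs 5.9, 0.9, 2.6 → best response Alpha.
Agent 3 against (B, X): payoffs 5.9, 3.8, 2.2 → best response Alpha.
Agent 3 against (B, Y): payoffs 1.7, 2.9, 0.8 → best response Beta.
Mutual best responses: (A, Y, Alpha).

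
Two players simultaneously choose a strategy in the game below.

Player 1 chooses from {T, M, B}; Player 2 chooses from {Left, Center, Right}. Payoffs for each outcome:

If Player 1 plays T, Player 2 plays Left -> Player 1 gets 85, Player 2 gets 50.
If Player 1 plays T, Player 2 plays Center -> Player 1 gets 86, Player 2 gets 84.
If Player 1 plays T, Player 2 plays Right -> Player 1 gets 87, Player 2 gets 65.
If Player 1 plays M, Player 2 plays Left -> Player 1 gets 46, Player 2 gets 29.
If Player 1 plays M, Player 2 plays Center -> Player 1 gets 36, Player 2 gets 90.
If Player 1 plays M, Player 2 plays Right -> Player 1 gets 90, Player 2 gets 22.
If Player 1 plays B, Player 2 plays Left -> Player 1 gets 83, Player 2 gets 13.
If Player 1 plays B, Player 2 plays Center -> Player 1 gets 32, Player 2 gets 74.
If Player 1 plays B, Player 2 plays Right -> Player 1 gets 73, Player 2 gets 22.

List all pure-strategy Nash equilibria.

Check each profile: it is a Nash equilibrium iff no player can strictly gain by switching unilaterally.
(T, Left): Player 2 can switch to Center (50 → 84). Not NE.
(T, Center): Player 1 gets 86, best alternative 36; Player 2 gets 84, best alternative 65. No profitable deviation — NE.
(T, Right): Player 1 can switch to M (87 → 90). Not NE.
(M, Left): Player 1 can switch to T (46 → 85). Not NE.
(M, Center): Player 1 can switch to T (36 → 86). Not NE.
(M, Right): Player 2 can switch to Left (22 → 29). Not NE.
(B, Left): Player 1 can switch to T (83 → 85). Not NE.
(B, Center): Player 1 can switch to T (32 → 86). Not NE.
(B, Right): Player 1 can switch to T (73 → 87). Not NE.

The unique pure-strategy Nash equilibrium is (T, Center).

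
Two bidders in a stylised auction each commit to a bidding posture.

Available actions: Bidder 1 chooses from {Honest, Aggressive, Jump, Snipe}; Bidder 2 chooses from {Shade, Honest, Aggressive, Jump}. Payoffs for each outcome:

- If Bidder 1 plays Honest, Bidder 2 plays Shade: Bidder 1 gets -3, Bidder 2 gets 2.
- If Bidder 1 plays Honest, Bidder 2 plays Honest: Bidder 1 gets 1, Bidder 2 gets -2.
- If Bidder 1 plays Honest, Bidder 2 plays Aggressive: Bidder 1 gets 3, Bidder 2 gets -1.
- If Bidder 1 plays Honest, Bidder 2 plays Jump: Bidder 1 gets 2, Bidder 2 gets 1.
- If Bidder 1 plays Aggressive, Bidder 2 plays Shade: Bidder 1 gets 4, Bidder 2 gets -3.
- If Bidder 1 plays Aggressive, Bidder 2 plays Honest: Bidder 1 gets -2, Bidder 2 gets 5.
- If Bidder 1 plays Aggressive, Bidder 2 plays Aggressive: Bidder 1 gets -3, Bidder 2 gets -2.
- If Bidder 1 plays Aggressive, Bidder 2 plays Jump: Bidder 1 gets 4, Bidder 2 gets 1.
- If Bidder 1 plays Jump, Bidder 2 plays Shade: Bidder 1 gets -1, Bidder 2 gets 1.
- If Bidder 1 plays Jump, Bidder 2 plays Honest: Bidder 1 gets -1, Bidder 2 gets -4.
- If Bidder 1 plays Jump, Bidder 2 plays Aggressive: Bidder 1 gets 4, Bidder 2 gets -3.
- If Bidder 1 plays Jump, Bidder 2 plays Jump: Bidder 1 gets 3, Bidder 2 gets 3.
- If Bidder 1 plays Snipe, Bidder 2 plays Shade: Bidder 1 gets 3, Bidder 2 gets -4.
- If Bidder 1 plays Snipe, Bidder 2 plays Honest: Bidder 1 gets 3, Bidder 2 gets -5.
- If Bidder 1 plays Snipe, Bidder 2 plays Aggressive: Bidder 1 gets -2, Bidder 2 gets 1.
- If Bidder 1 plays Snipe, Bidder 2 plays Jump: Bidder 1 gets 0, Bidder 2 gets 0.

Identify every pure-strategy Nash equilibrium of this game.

No pure-strategy Nash equilibrium.

Bidder 1 against Shade: payoffs -3, 4, -1, 3 → best response Aggressive.
Bidder 1 against Honest: payoffs 1, -2, -1, 3 → best response Snipe.
Bidder 1 against Aggressive: payoffs 3, -3, 4, -2 → best response Jump.
Bidder 1 against Jump: payoffs 2, 4, 3, 0 → best response Aggressive.
Bidder 2 against Honest: payoffs 2, -2, -1, 1 → best response Shade.
Bidder 2 against Aggressive: payoffs -3, 5, -2, 1 → best response Honest.
Bidder 2 against Jump: payoffs 1, -4, -3, 3 → best response Jump.
Bidder 2 against Snipe: payoffs -4, -5, 1, 0 → best response Aggressive.
No profile is a mutual best response for all players.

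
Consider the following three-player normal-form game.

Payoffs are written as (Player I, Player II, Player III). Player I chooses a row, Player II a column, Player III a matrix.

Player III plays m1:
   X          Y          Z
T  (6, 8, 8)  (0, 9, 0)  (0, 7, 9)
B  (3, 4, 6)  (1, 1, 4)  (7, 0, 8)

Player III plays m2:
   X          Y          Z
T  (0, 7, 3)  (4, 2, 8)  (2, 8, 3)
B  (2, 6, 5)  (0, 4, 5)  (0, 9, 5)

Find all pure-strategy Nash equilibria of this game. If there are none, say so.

No pure-strategy Nash equilibrium.

(T, X, m1): Player II can switch to Y (8 → 9). Not NE.
(T, X, m2): Player I can switch to B (0 → 2). Not NE.
(T, Y, m1): Player I can switch to B (0 → 1). Not NE.
(T, Y, m2): Player II can switch to X (2 → 7). Not NE.
(T, Z, m1): Player I can switch to B (0 → 7). Not NE.
(T, Z, m2): Player III can switch to m1 (3 → 9). Not NE.
(The remaining 6 profiles each have a profitable deviation by the same check.)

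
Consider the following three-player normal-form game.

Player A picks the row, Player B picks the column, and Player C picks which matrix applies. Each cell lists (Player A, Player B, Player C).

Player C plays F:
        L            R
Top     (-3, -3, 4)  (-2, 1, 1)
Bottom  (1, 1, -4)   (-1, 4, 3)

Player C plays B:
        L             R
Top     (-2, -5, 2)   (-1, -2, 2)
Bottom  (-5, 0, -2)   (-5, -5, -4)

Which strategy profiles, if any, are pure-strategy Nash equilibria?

The pure Nash equilibria are (Top, R, B), (Bottom, R, F).

Mark each player's best response to every combination of opponents' strategies; a profile where every player is best-responding is a pure Nash equilibrium.
Player A against (L, F): payoffs -3, 1 → best response Bottom.
Player A against (L, B): payoffs -2, -5 → best response Top.
Player A against (R, F): payoffs -2, -1 → best response Bottom.
Player A against (R, B): payoffs -1, -5 → best response Top.
Player B against (Top, F): payoffs -3, 1 → best response R.
Player B against (Top, B): payoffs -5, -2 → best response R.
Player B against (Bottom, F): payoffs 1, 4 → best response R.
Player B against (Bottom, B): payoffs 0, -5 → best response L.
Player C against (Top, L): payoffs 4, 2 → best response F.
Player C against (Top, R): payoffs 1, 2 → best response B.
Player C against (Bottom, L): payoffs -4, -2 → best response B.
Player C against (Bottom, R): payoffs 3, -4 → best response F.
Mutual best responses: (Top, R, B); (Bottom, R, F).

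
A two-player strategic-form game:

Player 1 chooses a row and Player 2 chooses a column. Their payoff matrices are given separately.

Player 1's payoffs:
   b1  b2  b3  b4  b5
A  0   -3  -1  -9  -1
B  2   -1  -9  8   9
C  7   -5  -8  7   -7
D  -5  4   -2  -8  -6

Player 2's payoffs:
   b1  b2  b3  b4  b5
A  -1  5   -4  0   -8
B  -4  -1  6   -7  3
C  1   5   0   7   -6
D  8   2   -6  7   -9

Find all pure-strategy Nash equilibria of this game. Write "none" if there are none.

For each strategy profile, look for a profitable unilateral deviation.
(A, b1): Player 1 can switch to B (0 → 2). Not NE.
(A, b2): Player 1 can switch to B (-3 → -1). Not NE.
(A, b3): Player 2 can switch to b1 (-4 → -1). Not NE.
(A, b4): Player 1 can switch to B (-9 → 8). Not NE.
(A, b5): Player 1 can switch to B (-1 → 9). Not NE.
(B, b1): Player 1 can switch to C (2 → 7). Not NE.
(B, b2): Player 1 can switch to D (-1 → 4). Not NE.
(B, b3): Player 1 can switch to A (-9 → -1). Not NE.
(The remaining 12 profiles each have a profitable deviation by the same check.)

none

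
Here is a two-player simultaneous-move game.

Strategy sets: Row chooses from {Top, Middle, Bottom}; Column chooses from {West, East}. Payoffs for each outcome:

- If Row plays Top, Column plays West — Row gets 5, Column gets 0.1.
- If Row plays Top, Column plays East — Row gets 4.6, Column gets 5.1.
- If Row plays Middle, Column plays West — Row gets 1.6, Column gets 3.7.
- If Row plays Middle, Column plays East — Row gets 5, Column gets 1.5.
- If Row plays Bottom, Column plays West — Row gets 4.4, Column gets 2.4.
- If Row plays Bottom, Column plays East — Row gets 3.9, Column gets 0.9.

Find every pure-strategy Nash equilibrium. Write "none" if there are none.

This game has no pure Nash equilibrium.

Row against West: payoffs 5, 1.6, 4.4 → best response Top.
Row against East: payoffs 4.6, 5, 3.9 → best response Middle.
Column against Top: payoffs 0.1, 5.1 → best response East.
Column against Middle: payoffs 3.7, 1.5 → best response West.
Column against Bottom: payoffs 2.4, 0.9 → best response West.
No profile is a mutual best response for all players.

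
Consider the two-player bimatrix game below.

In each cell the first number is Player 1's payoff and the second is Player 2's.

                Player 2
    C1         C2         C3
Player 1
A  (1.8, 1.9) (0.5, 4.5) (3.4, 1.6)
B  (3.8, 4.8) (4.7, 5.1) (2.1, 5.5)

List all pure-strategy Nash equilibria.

Player 1 against C1: payoffs 1.8, 3.8 → best response B.
Player 1 against C2: payoffs 0.5, 4.7 → best response B.
Player 1 against C3: payoffs 3.4, 2.1 → best response A.
Player 2 against A: payoffs 1.9, 4.5, 1.6 → best response C2.
Player 2 against B: payoffs 4.8, 5.1, 5.5 → best response C3.
No profile is a mutual best response for all players.

There is no pure-strategy Nash equilibrium.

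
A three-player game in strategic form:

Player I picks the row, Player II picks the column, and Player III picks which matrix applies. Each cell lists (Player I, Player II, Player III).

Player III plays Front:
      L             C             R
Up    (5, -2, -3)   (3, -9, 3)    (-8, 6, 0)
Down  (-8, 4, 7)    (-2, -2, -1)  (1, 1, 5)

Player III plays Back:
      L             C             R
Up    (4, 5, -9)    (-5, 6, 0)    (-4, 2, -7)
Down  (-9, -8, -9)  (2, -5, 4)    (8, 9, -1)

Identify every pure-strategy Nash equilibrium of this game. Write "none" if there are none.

Check each profile: it is a Nash equilibrium iff no player can strictly gain by switching unilaterally.
(Up, L, Front): Player II can switch to R (-2 → 6). Not NE.
(Up, L, Back): Player II can switch to C (5 → 6). Not NE.
(Up, C, Front): Player II can switch to L (-9 → -2). Not NE.
(Up, C, Back): Player I can switch to Down (-5 → 2). Not NE.
(Up, R, Front): Player I can switch to Down (-8 → 1). Not NE.
(Up, R, Back): Player I can switch to Down (-4 → 8). Not NE.
(Down, L, Front): Player I can switch to Up (-8 → 5). Not NE.
(Down, L, Back): Player I can switch to Up (-9 → 4). Not NE.
(The remaining 4 profiles each have a profitable deviation by the same check.)

No pure-strategy Nash equilibrium.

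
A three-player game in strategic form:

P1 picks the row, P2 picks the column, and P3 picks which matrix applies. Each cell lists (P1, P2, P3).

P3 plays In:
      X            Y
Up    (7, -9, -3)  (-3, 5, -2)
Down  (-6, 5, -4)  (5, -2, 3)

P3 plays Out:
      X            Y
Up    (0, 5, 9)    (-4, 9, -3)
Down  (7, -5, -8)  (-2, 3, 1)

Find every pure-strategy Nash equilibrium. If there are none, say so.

For each player, find the best response to each opponent profile; mutual best responses are the pure NE.
P1 against (X, In): payoffs 7, -6 → best response Up.
P1 against (X, Out): payoffs 0, 7 → best response Down.
P1 against (Y, In): payoffs -3, 5 → best response Down.
P1 against (Y, Out): payoffs -4, -2 → best response Down.
P2 against (Up, In): payoffs -9, 5 → best response Y.
P2 against (Up, Out): payoffs 5, 9 → best response Y.
P2 against (Down, In): payoffs 5, -2 → best response X.
P2 against (Down, Out): payoffs -5, 3 → best response Y.
P3 against (Up, X): payoffs -3, 9 → best response Out.
P3 against (Up, Y): payoffs -2, -3 → best response In.
P3 against (Down, X): payoffs -4, -8 → best response In.
P3 against (Down, Y): payoffs 3, 1 → best response In.
No profile is a mutual best response for all players.

This game has no pure Nash equilibrium.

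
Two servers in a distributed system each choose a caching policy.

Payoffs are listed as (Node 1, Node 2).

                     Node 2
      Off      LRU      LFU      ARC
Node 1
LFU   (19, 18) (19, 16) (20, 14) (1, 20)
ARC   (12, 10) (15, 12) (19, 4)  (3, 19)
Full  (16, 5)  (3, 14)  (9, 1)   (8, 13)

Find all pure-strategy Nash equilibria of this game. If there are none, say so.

Node 1 against Off: payoffs 19, 12, 16 → best response LFU.
Node 1 against LRU: payoffs 19, 15, 3 → best response LFU.
Node 1 against LFU: payoffs 20, 19, 9 → best response LFU.
Node 1 against ARC: payoffs 1, 3, 8 → best response Full.
Node 2 against LFU: payoffs 18, 16, 14, 20 → best response ARC.
Node 2 against ARC: payoffs 10, 12, 4, 19 → best response ARC.
Node 2 against Full: payoffs 5, 14, 1, 13 → best response LRU.
No profile is a mutual best response for all players.

There is no pure-strategy Nash equilibrium.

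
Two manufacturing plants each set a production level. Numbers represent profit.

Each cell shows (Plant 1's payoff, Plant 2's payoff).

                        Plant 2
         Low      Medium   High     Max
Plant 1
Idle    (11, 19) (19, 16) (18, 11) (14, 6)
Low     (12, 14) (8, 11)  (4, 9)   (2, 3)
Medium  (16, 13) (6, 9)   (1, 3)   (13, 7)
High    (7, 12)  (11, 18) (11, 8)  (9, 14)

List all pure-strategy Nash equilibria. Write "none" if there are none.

The unique pure-strategy Nash equilibrium is (Medium, Low).

(Idle, Low): Plant 1 can switch to Low (11 → 12). Not NE.
(Idle, Medium): Plant 2 can switch to Low (16 → 19). Not NE.
(Idle, High): Plant 2 can switch to Low (11 → 19). Not NE.
(Idle, Max): Plant 2 can switch to Low (6 → 19). Not NE.
(Low, Low): Plant 1 can switch to Medium (12 → 16). Not NE.
(Low, Medium): Plant 1 can switch to Idle (8 → 19). Not NE.
(Low, High): Plant 1 can switch to Idle (4 → 18). Not NE.
(Low, Max): Plant 1 can switch to Idle (2 → 14). Not NE.
(Medium, Low): Plant 1 gets 16, best alternative 12; Plant 2 gets 13, best alternative 9. No profitable deviation — NE.
(Medium, Medium): Plant 1 can switch to Idle (6 → 19). Not NE.
(Medium, High): Plant 1 can switch to Idle (1 → 18). Not NE.
(The remaining 5 profiles each have a profitable deviation by the same check.)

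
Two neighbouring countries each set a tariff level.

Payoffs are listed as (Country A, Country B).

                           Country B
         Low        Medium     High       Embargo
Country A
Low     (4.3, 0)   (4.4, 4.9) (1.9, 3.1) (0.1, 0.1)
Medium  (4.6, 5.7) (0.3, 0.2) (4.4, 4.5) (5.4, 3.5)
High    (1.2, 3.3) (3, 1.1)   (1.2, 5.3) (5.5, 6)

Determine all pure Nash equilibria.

Mark each player's best response to every combination of opponents' strategies; a profile where every player is best-responding is a pure Nash equilibrium.
Country A against Low: payoffs 4.3, 4.6, 1.2 → best response Medium.
Country A against Medium: payoffs 4.4, 0.3, 3 → best response Low.
Country A against High: payoffs 1.9, 4.4, 1.2 → best response Medium.
Country A against Embargo: payoffs 0.1, 5.4, 5.5 → best response High.
Country B against Low: payoffs 0, 4.9, 3.1, 0.1 → best response Medium.
Country B against Medium: payoffs 5.7, 0.2, 4.5, 3.5 → best response Low.
Country B against High: payoffs 3.3, 1.1, 5.3, 6 → best response Embargo.
Mutual best responses: (Low, Medium); (Medium, Low); (High, Embargo).

(Low, Medium), (Medium, Low), (High, Embargo)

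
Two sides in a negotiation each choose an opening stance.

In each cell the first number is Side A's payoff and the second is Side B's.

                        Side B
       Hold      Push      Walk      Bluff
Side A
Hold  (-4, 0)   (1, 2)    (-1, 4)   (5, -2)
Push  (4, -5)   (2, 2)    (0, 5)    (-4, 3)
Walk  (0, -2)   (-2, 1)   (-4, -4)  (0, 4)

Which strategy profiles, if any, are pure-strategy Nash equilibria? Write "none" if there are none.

Check each profile: it is a Nash equilibrium iff no player can strictly gain by switching unilaterally.
(Hold, Hold): Side A can switch to Push (-4 → 4). Not NE.
(Hold, Push): Side A can switch to Push (1 → 2). Not NE.
(Hold, Walk): Side A can switch to Push (-1 → 0). Not NE.
(Hold, Bluff): Side B can switch to Hold (-2 → 0). Not NE.
(Push, Hold): Side B can switch to Push (-5 → 2). Not NE.
(Push, Push): Side B can switch to Walk (2 → 5). Not NE.
(Push, Walk): Side A gets 0, best alternative -1; Side B gets 5, best alternative 3. No profitable deviation — NE.
(Push, Bluff): Side A can switch to Hold (-4 → 5). Not NE.
(Walk, Hold): Side A can switch to Push (0 → 4). Not NE.
(Walk, Push): Side A can switch to Hold (-2 → 1). Not NE.
(Walk, Walk): Side A can switch to Hold (-4 → -1). Not NE.
(The remaining 1 profile has a profitable deviation by the same check.)

The unique pure-strategy Nash equilibrium is (Push, Walk).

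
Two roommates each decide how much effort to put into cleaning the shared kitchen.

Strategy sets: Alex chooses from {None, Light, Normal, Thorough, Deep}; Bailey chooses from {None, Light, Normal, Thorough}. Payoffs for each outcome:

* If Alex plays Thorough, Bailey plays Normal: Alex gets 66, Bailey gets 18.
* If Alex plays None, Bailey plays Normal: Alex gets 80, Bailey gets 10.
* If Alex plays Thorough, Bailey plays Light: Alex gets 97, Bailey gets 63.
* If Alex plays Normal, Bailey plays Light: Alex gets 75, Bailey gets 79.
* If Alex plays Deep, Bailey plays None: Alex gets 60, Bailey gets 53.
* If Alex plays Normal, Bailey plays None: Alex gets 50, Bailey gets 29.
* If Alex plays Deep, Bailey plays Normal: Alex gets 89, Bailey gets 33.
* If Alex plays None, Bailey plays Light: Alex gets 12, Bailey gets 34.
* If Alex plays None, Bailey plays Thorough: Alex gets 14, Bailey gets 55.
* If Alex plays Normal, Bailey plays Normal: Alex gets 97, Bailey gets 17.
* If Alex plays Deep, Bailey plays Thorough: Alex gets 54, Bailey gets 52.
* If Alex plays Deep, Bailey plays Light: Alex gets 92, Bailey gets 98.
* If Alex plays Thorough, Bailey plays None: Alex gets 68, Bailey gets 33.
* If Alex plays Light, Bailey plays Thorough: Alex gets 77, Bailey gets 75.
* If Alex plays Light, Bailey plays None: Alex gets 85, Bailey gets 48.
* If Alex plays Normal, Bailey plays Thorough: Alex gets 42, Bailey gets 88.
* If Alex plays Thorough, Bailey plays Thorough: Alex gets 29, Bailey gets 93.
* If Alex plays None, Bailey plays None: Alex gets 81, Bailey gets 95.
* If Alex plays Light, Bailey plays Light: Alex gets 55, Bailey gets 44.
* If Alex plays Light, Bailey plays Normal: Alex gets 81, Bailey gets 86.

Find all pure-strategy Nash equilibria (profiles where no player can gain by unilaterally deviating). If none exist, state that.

For each player, find the best response to each opponent profile; mutual best responses are the pure NE.
Alex against None: payoffs 81, 85, 50, 68, 60 → best response Light.
Alex against Light: payoffs 12, 55, 75, 97, 92 → best response Thorough.
Alex against Normal: payoffs 80, 81, 97, 66, 89 → best response Normal.
Alex against Thorough: payoffs 14, 77, 42, 29, 54 → best response Light.
Bailey against None: payoffs 95, 34, 10, 55 → best response None.
Bailey against Light: payoffs 48, 44, 86, 75 → best response Normal.
Bailey against Normal: payoffs 29, 79, 17, 88 → best response Thorough.
Bailey against Thorough: payoffs 33, 63, 18, 93 → best response Thorough.
Bailey against Deep: payoffs 53, 98, 33, 52 → best response Light.
No profile is a mutual best response for all players.

No pure-strategy Nash equilibrium.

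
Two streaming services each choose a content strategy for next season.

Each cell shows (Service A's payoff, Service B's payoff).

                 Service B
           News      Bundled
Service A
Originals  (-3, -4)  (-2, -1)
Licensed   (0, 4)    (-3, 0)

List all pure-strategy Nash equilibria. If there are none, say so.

(Originals, Bundled); (Licensed, News)

Check each profile: it is a Nash equilibrium iff no player can strictly gain by switching unilaterally.
(Originals, News): Service A can switch to Licensed (-3 → 0). Not NE.
(Originals, Bundled): Service A gets -2, best alternative -3; Service B gets -1, best alternative -4. No profitable deviation — NE.
(Licensed, News): Service A gets 0, best alternative -3; Service B gets 4, best alternative 0. No profitable deviation — NE.
(Licensed, Bundled): Service A can switch to Originals (-3 → -2). Not NE.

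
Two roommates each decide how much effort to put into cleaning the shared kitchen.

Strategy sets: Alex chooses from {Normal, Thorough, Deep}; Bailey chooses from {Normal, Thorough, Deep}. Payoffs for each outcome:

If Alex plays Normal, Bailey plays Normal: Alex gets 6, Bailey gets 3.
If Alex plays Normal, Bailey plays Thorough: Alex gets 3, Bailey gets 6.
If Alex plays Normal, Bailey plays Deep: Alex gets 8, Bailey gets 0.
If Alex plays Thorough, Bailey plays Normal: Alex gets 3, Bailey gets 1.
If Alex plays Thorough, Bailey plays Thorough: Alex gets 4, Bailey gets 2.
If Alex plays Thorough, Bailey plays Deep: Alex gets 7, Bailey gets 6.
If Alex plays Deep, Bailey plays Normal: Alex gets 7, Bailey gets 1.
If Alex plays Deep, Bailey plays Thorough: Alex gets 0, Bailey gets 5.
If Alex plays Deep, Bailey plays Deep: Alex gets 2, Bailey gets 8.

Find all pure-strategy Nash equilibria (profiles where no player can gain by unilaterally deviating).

none

(Normal, Normal): Alex can switch to Deep (6 → 7). Not NE.
(Normal, Thorough): Alex can switch to Thorough (3 → 4). Not NE.
(Normal, Deep): Bailey can switch to Normal (0 → 3). Not NE.
(Thorough, Normal): Alex can switch to Normal (3 → 6). Not NE.
(Thorough, Thorough): Bailey can switch to Deep (2 → 6). Not NE.
(Thorough, Deep): Alex can switch to Normal (7 → 8). Not NE.
(Deep, Normal): Bailey can switch to Thorough (1 → 5). Not NE.
(Deep, Thorough): Alex can switch to Normal (0 → 3). Not NE.
(Deep, Deep): Alex can switch to Normal (2 → 8). Not NE.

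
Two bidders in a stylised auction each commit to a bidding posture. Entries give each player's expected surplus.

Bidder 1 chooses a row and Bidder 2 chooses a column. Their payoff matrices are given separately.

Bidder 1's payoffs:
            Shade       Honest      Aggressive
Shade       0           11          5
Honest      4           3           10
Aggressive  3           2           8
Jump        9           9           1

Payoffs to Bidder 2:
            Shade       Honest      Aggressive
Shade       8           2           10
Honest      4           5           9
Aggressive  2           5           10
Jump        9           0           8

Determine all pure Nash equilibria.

The pure Nash equilibria are (Honest, Aggressive); (Jump, Shade).

For each strategy profile, look for a profitable unilateral deviation.
(Shade, Shade): Bidder 1 can switch to Honest (0 → 4). Not NE.
(Shade, Honest): Bidder 2 can switch to Shade (2 → 8). Not NE.
(Shade, Aggressive): Bidder 1 can switch to Honest (5 → 10). Not NE.
(Honest, Shade): Bidder 1 can switch to Jump (4 → 9). Not NE.
(Honest, Honest): Bidder 1 can switch to Shade (3 → 11). Not NE.
(Honest, Aggressive): Bidder 1 gets 10, best alternative 8; Bidder 2 gets 9, best alternative 5. No profitable deviation — NE.
(Aggressive, Shade): Bidder 1 can switch to Honest (3 → 4). Not NE.
(Aggressive, Honest): Bidder 1 can switch to Shade (2 → 11). Not NE.
(Aggressive, Aggressive): Bidder 1 can switch to Honest (8 → 10). Not NE.
(Jump, Shade): Bidder 1 gets 9, best alternative 4; Bidder 2 gets 9, best alternative 8. No profitable deviation — NE.
(Jump, Honest): Bidder 1 can switch to Shade (9 → 11). Not NE.
(Jump, Aggressive): Bidder 1 can switch to Shade (1 → 5). Not NE.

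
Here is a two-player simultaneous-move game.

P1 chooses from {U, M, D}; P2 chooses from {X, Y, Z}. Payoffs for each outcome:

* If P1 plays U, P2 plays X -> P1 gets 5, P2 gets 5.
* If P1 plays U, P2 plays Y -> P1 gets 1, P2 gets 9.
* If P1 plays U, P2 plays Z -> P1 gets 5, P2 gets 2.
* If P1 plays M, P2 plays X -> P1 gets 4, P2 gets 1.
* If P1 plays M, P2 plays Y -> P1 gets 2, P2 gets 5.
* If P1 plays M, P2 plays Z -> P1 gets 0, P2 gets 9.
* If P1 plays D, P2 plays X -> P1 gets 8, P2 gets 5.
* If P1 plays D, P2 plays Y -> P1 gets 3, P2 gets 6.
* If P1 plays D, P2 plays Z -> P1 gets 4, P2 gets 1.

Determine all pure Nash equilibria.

The unique pure-strategy Nash equilibrium is (D, Y).

Check each profile: it is a Nash equilibrium iff no player can strictly gain by switching unilaterally.
(U, X): P1 can switch to D (5 → 8). Not NE.
(U, Y): P1 can switch to M (1 → 2). Not NE.
(U, Z): P2 can switch to X (2 → 5). Not NE.
(M, X): P1 can switch to U (4 → 5). Not NE.
(M, Y): P1 can switch to D (2 → 3). Not NE.
(M, Z): P1 can switch to U (0 → 5). Not NE.
(D, Y): P1 gets 3, best alternative 2; P2 gets 6, best alternative 5. No profitable deviation — NE.
(The remaining 2 profiles each have a profitable deviation by the same check.)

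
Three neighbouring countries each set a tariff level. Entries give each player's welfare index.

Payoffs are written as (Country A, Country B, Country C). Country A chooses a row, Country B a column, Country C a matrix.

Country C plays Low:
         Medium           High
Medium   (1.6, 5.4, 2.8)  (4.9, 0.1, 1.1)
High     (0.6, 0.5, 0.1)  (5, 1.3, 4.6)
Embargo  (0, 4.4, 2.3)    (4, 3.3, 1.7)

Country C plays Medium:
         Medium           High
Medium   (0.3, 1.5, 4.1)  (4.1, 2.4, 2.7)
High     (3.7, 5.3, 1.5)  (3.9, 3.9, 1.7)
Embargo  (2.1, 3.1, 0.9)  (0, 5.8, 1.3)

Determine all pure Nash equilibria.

The pure Nash equilibria are (Medium, High, Medium), (High, Medium, Medium), (High, High, Low).

Country A against (Medium, Low): payoffs 1.6, 0.6, 0 → best response Medium.
Country A against (Medium, Medium): payoffs 0.3, 3.7, 2.1 → best response High.
Country A against (High, Low): payoffs 4.9, 5, 4 → best response High.
Country A against (High, Medium): payoffs 4.1, 3.9, 0 → best response Medium.
Country B against (Medium, Low): payoffs 5.4, 0.1 → best response Medium.
Country B against (Medium, Medium): payoffs 1.5, 2.4 → best response High.
Country B against (High, Low): payoffs 0.5, 1.3 → best response High.
Country B against (High, Medium): payoffs 5.3, 3.9 → best response Medium.
Country B against (Embargo, Low): payoffs 4.4, 3.3 → best response Medium.
Country B against (Embargo, Medium): payoffs 3.1, 5.8 → best response High.
Country C against (Medium, Medium): payoffs 2.8, 4.1 → best response Medium.
Country C against (Medium, High): payoffs 1.1, 2.7 → best response Medium.
Country C against (High, Medium): payoffs 0.1, 1.5 → best response Medium.
Country C against (High, High): payoffs 4.6, 1.7 → best response Low.
Country C against (Embargo, Medium): payoffs 2.3, 0.9 → best response Low.
Country C against (Embargo, High): payoffs 1.7, 1.3 → best response Low.
Mutual best responses: (Medium, High, Medium); (High, Medium, Medium); (High, High, Low).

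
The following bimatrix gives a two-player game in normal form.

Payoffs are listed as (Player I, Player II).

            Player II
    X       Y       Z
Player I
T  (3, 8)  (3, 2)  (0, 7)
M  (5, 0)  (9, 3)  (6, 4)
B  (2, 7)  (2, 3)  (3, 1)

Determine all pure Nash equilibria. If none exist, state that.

The unique pure-strategy Nash equilibrium is (M, Z).

Mark each player's best response to every combination of opponents' strategies; a profile where every player is best-responding is a pure Nash equilibrium.
Player I against X: payoffs 3, 5, 2 → best response M.
Player I against Y: payoffs 3, 9, 2 → best response M.
Player I against Z: payoffs 0, 6, 3 → best response M.
Player II against T: payoffs 8, 2, 7 → best response X.
Player II against M: payoffs 0, 3, 4 → best response Z.
Player II against B: payoffs 7, 3, 1 → best response X.
Mutual best responses: (M, Z).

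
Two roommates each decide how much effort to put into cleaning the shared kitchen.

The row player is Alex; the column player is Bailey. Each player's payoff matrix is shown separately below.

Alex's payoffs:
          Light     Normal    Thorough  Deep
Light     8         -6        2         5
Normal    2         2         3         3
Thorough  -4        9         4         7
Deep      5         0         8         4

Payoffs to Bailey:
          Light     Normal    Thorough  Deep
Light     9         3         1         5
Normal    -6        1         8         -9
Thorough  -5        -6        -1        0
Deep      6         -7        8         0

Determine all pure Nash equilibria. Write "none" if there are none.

The pure Nash equilibria are (Light, Light), (Thorough, Deep), (Deep, Thorough).

For each strategy profile, look for a profitable unilateral deviation.
(Light, Light): Alex gets 8, best alternative 5; Bailey gets 9, best alternative 5. No profitable deviation — NE.
(Light, Normal): Alex can switch to Normal (-6 → 2). Not NE.
(Light, Thorough): Alex can switch to Normal (2 → 3). Not NE.
(Light, Deep): Alex can switch to Thorough (5 → 7). Not NE.
(Normal, Light): Alex can switch to Light (2 → 8). Not NE.
(Normal, Normal): Alex can switch to Thorough (2 → 9). Not NE.
(Normal, Thorough): Alex can switch to Thorough (3 → 4). Not NE.
(Normal, Deep): Alex can switch to Light (3 → 5). Not NE.
(Thorough, Light): Alex can switch to Light (-4 → 8). Not NE.
(Thorough, Normal): Bailey can switch to Light (-6 → -5). Not NE.
(Thorough, Thorough): Alex can switch to Deep (4 → 8). Not NE.
(Thorough, Deep): Alex gets 7, best alternative 5; Bailey gets 0, best alternative -1. No profitable deviation — NE.
(Deep, Light): Alex can switch to Light (5 → 8). Not NE.
(Deep, Normal): Alex can switch to Normal (0 → 2). Not NE.
(Deep, Thorough): Alex gets 8, best alternative 4; Bailey gets 8, best alternative 6. No profitable deviation — NE.
(The remaining 1 profile has a profitable deviation by the same check.)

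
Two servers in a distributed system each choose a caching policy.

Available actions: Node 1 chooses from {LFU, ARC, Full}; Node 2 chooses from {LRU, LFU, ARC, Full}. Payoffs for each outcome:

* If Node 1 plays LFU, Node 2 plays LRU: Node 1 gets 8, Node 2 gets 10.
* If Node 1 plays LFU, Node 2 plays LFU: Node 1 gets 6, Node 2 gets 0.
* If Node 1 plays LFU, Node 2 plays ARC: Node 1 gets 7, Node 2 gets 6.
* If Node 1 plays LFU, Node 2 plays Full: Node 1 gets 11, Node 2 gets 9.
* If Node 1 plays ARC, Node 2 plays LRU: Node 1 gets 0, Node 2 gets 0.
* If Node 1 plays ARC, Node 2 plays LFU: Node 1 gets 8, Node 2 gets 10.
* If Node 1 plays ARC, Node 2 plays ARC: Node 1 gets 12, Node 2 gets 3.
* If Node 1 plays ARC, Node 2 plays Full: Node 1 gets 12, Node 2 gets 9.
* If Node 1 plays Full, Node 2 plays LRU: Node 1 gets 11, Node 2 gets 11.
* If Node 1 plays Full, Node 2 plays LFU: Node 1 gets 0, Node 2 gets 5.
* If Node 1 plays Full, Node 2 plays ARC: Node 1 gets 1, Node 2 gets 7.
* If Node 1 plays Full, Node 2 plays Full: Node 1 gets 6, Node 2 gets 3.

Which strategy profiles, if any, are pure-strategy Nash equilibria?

Check each profile: it is a Nash equilibrium iff no player can strictly gain by switching unilaterally.
(LFU, LRU): Node 1 can switch to Full (8 → 11). Not NE.
(LFU, LFU): Node 1 can switch to ARC (6 → 8). Not NE.
(LFU, ARC): Node 1 can switch to ARC (7 → 12). Not NE.
(LFU, Full): Node 1 can switch to ARC (11 → 12). Not NE.
(ARC, LRU): Node 1 can switch to LFU (0 → 8). Not NE.
(ARC, LFU): Node 1 gets 8, best alternative 6; Node 2 gets 10, best alternative 9. No profitable deviation — NE.
(ARC, ARC): Node 2 can switch to LFU (3 → 10). Not NE.
(Full, LRU): Node 1 gets 11, best alternative 8; Node 2 gets 11, best alternative 7. No profitable deviation — NE.
(The remaining 4 profiles each have a profitable deviation by the same check.)

(ARC, LFU), (Full, LRU)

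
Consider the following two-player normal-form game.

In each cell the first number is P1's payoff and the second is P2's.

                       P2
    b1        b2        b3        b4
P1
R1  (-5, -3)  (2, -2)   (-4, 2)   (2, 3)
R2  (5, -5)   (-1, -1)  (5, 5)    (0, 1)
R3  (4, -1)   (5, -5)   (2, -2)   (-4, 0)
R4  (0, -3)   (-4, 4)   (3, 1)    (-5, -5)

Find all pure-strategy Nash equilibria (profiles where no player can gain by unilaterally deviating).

Check each profile: it is a Nash equilibrium iff no player can strictly gain by switching unilaterally.
(R1, b1): P1 can switch to R2 (-5 → 5). Not NE.
(R1, b2): P1 can switch to R3 (2 → 5). Not NE.
(R1, b3): P1 can switch to R2 (-4 → 5). Not NE.
(R1, b4): P1 gets 2, best alternative 0; P2 gets 3, best alternative 2. No profitable deviation — NE.
(R2, b1): P2 can switch to b2 (-5 → -1). Not NE.
(R2, b2): P1 can switch to R1 (-1 → 2). Not NE.
(R2, b3): P1 gets 5, best alternative 3; P2 gets 5, best alternative 1. No profitable deviation — NE.
(R2, b4): P1 can switch to R1 (0 → 2). Not NE.
(R3, b1): P1 can switch to R2 (4 → 5). Not NE.
(R3, b2): P2 can switch to b1 (-5 → -1). Not NE.
(R3, b3): P1 can switch to R2 (2 → 5). Not NE.
(R3, b4): P1 can switch to R1 (-4 → 2). Not NE.
(R4, b1): P1 can switch to R2 (0 → 5). Not NE.
(R4, b2): P1 can switch to R1 (-4 → 2). Not NE.
(The remaining 2 profiles each have a profitable deviation by the same check.)

(R1, b4) and (R2, b3)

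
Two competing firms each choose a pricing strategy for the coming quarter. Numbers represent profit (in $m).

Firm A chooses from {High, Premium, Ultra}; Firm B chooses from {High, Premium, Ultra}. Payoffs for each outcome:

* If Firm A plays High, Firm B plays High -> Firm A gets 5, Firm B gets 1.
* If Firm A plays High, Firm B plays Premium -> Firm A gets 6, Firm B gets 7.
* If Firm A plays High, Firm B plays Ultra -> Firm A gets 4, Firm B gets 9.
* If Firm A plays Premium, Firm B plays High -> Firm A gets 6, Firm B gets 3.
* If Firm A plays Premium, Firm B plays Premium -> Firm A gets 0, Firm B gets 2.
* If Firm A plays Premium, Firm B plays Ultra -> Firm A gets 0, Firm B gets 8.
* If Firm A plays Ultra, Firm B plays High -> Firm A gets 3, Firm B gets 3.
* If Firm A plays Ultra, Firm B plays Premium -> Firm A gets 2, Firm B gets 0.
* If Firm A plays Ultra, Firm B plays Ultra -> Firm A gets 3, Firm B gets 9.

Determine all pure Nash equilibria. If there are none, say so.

Check each profile: it is a Nash equilibrium iff no player can strictly gain by switching unilaterally.
(High, High): Firm A can switch to Premium (5 → 6). Not NE.
(High, Premium): Firm B can switch to Ultra (7 → 9). Not NE.
(High, Ultra): Firm A gets 4, best alternative 3; Firm B gets 9, best alternative 7. No profitable deviation — NE.
(Premium, High): Firm B can switch to Ultra (3 → 8). Not NE.
(Premium, Premium): Firm A can switch to High (0 → 6). Not NE.
(Premium, Ultra): Firm A can switch to High (0 → 4). Not NE.
(Ultra, High): Firm A can switch to High (3 → 5). Not NE.
(Ultra, Premium): Firm A can switch to High (2 → 6). Not NE.
(Ultra, Ultra): Firm A can switch to High (3 → 4). Not NE.

The unique pure-strategy Nash equilibrium is (High, Ultra).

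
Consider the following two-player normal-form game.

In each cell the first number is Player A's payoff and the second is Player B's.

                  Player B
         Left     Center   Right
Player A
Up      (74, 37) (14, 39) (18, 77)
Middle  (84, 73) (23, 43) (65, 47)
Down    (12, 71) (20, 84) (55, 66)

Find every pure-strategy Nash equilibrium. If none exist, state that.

Player A against Left: payoffs 74, 84, 12 → best response Middle.
Player A against Center: payoffs 14, 23, 20 → best response Middle.
Player A against Right: payoffs 18, 65, 55 → best response Middle.
Player B against Up: payoffs 37, 39, 77 → best response Right.
Player B against Middle: payoffs 73, 43, 47 → best response Left.
Player B against Down: payoffs 71, 84, 66 → best response Center.
Mutual best responses: (Middle, Left).

The unique pure-strategy Nash equilibrium is (Middle, Left).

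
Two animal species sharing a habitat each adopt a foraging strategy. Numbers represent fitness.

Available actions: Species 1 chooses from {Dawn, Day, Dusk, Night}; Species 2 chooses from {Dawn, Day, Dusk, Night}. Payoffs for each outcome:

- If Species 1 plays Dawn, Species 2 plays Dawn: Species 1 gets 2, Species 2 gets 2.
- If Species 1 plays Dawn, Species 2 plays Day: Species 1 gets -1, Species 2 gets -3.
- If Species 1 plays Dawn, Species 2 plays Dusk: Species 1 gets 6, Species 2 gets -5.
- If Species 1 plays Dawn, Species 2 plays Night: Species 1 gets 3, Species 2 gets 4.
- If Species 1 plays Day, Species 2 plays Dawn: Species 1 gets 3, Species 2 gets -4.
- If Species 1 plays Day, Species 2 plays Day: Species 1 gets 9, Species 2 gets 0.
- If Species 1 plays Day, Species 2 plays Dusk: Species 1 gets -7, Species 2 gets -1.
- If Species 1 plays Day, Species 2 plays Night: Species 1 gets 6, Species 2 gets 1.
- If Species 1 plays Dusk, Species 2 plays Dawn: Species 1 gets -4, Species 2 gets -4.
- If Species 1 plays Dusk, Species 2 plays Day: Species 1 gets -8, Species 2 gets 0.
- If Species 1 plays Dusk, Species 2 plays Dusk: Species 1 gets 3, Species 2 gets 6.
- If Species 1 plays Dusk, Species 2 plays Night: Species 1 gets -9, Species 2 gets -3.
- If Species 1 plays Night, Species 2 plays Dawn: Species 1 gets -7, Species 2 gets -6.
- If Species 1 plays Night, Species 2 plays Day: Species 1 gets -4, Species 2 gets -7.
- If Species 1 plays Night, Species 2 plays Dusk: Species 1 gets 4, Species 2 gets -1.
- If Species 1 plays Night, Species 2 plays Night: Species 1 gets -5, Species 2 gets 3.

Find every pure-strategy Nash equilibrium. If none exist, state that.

Species 1 against Dawn: payoffs 2, 3, -4, -7 → best response Day.
Species 1 against Day: payoffs -1, 9, -8, -4 → best response Day.
Species 1 against Dusk: payoffs 6, -7, 3, 4 → best response Dawn.
Species 1 against Night: payoffs 3, 6, -9, -5 → best response Day.
Species 2 against Dawn: payoffs 2, -3, -5, 4 → best response Night.
Species 2 against Day: payoffs -4, 0, -1, 1 → best response Night.
Species 2 against Dusk: payoffs -4, 0, 6, -3 → best response Dusk.
Species 2 against Night: payoffs -6, -7, -1, 3 → best response Night.
Mutual best responses: (Day, Night).

Pure NE: (Day, Night)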